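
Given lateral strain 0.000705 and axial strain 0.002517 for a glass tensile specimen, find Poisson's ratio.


Poisson's ratio: nu = lateral strain / axial strain
  nu = 0.000705 / 0.002517 = 0.2801

0.2801


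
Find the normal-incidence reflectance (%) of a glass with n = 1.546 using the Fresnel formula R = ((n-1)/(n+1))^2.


Fresnel reflectance at normal incidence:
  R = ((n - 1)/(n + 1))^2
  (n - 1)/(n + 1) = (1.546 - 1)/(1.546 + 1) = 0.214454
  R = 0.214454^2 = 0.0459905
  R(%) = 0.0459905 * 100 = 4.599%

4.599%


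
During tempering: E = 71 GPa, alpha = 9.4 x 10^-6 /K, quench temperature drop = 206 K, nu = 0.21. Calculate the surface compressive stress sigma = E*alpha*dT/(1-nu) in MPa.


Tempering stress: sigma = E * alpha * dT / (1 - nu)
  E (MPa) = 71 * 1000 = 71000
  Numerator = 71000 * (9.4 x 10^-6) * 206 = 137.4844
  Denominator = 1 - 0.21 = 0.79
  sigma = 137.4844 / 0.79 = 174.0 MPa

174.0 MPa


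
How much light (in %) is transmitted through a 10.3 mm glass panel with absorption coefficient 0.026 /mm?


Beer-Lambert law: T = exp(-alpha * thickness)
  exponent = -0.026 * 10.3 = -0.2678
  T = exp(-0.2678) = 0.7651
  Percentage = 0.7651 * 100 = 76.51%

76.51%


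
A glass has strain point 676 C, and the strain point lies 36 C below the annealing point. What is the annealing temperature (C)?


T_anneal = T_strain + gap:
  T_anneal = 676 + 36 = 712 C

712 C


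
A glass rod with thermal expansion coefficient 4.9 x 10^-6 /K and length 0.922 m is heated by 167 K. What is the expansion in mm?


Thermal expansion formula: dL = alpha * L0 * dT
  dL = (4.9 x 10^-6) * 0.922 * 167 = 0.00075447 m
Convert to mm: 0.00075447 * 1000 = 0.7545 mm

0.7545 mm


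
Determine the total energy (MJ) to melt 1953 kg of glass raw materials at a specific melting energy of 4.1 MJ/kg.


Total energy = mass * specific energy
  E = 1953 * 4.1 = 8007.3 MJ

8007.3 MJ


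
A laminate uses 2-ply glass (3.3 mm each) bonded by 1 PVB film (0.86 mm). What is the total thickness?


Total thickness = glass contribution + PVB contribution
  Glass: 2 * 3.3 = 6.6 mm
  PVB: 1 * 0.86 = 0.86 mm
  Total = 6.6 + 0.86 = 7.46 mm

7.46 mm


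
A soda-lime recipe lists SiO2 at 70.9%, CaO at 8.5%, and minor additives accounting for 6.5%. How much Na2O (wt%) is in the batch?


Pieces sum to 100%:
  Na2O = 100 - (SiO2 + CaO + others)
  Na2O = 100 - (70.9 + 8.5 + 6.5) = 14.1%

14.1%


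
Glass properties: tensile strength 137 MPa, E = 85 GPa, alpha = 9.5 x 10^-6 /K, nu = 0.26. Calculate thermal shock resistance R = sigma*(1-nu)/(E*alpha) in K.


Thermal shock resistance: R = sigma * (1 - nu) / (E * alpha)
  Numerator = 137 * (1 - 0.26) = 101.38
  Denominator = 85 * 1000 * (9.5 x 10^-6) = 0.8075
  R = 101.38 / 0.8075 = 125.5 K

125.5 K


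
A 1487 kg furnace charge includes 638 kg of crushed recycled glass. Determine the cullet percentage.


Cullet ratio = (cullet mass / total batch mass) * 100
  Ratio = 638 / 1487 * 100 = 42.91%

42.91%


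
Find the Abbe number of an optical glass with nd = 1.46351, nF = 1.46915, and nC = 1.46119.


Abbe number formula: Vd = (nd - 1) / (nF - nC)
  nd - 1 = 1.46351 - 1 = 0.46351
  nF - nC = 1.46915 - 1.46119 = 0.00796
  Vd = 0.46351 / 0.00796 = 58.23

58.23


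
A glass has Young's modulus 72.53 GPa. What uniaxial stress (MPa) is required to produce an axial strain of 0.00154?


Rearrange E = sigma / epsilon:
  sigma = E * epsilon
  E (MPa) = 72.53 * 1000 = 72530
  sigma = 72530 * 0.00154 = 111.7 MPa

111.7 MPa


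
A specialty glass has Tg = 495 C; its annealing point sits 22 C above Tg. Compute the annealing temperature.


The annealing temperature is Tg plus the offset:
  T_anneal = 495 + 22 = 517 C

517 C


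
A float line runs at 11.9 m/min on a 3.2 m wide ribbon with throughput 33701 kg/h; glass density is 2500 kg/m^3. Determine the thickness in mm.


Ribbon cross-section from mass balance:
  Volume rate = throughput / density = 33701 / 2500 = 13.4804 m^3/h
  thickness = volume rate / (speed * 60 * width), i.e.
  thickness = throughput / (60 * speed * width * density) * 1000
  thickness = 33701 / (60 * 11.9 * 3.2 * 2500) * 1000 = 5.9 mm

5.9 mm


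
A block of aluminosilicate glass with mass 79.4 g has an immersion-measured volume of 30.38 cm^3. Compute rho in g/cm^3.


Use the definition of density:
  rho = mass / volume
  rho = 79.4 / 30.38 = 2.614 g/cm^3

2.614 g/cm^3


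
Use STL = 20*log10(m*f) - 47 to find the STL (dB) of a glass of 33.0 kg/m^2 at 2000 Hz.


Mass law: STL = 20 * log10(m * f) - 47
  m * f = 33.0 * 2000 = 66000
  log10(66000) = 4.81954
  STL = 20 * 4.81954 - 47 = 96.3908 - 47 = 49.4 dB

49.4 dB


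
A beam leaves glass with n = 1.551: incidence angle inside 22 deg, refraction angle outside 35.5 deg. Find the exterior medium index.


Apply Snell's law: n1 * sin(theta1) = n2 * sin(theta2)
  n2 = n1 * sin(theta1) / sin(theta2)
  sin(22) = 0.374607
  sin(35.5) = 0.580703
  n2 = 1.551 * 0.374607 / 0.580703 = 1.0005

1.0005


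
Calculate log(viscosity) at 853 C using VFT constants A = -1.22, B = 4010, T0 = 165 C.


VFT equation: log(eta) = A + B / (T - T0)
  T - T0 = 853 - 165 = 688
  B / (T - T0) = 4010 / 688 = 5.828
  log(eta) = -1.22 + 5.828 = 4.608

4.608


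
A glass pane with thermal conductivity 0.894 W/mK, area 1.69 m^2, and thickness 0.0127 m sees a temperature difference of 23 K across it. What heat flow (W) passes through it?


Fourier's law: Q = k * A * dT / t
  Q = 0.894 * 1.69 * 23 / 0.0127
  Q = 34.74978 / 0.0127 = 2736.2 W

2736.2 W


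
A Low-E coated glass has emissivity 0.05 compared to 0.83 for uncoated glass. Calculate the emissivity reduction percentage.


Percentage reduction = (1 - coated/uncoated) * 100
  Ratio = 0.05 / 0.83 = 0.0602
  Reduction = (1 - 0.0602) * 100 = 94.0%

94.0%


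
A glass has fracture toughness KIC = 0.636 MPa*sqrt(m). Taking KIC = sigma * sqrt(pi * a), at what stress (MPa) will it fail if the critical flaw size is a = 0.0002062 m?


Rearrange KIC = sigma * sqrt(pi * a):
  sigma = KIC / sqrt(pi * a)
  sqrt(pi * 0.0002062) = 0.025452
  sigma = 0.636 / 0.025452 = 24.99 MPa

24.99 MPa


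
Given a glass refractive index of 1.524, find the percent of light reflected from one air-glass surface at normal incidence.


Fresnel reflectance at normal incidence:
  R = ((n - 1)/(n + 1))^2
  (n - 1)/(n + 1) = (1.524 - 1)/(1.524 + 1) = 0.207607
  R = 0.207607^2 = 0.0431007
  R(%) = 0.0431007 * 100 = 4.31%

4.31%


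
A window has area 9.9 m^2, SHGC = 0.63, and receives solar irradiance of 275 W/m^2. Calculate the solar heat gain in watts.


Solar heat gain: Q = Area * SHGC * Irradiance
  Q = 9.9 * 0.63 * 275 = 1715.2 W

1715.2 W


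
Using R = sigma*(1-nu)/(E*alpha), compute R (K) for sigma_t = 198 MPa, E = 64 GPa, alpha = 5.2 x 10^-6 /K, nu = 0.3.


Thermal shock resistance: R = sigma * (1 - nu) / (E * alpha)
  Numerator = 198 * (1 - 0.3) = 138.6
  Denominator = 64 * 1000 * (5.2 x 10^-6) = 0.3328
  R = 138.6 / 0.3328 = 416.5 K

416.5 K


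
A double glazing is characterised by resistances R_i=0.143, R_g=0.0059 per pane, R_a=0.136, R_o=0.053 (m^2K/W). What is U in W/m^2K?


Total thermal resistance (series):
  R_total = R_in + R_glass + R_air + R_glass + R_out
  R_total = 0.143 + 0.0059 + 0.136 + 0.0059 + 0.053 = 0.3438 m^2K/W
U-value = 1 / R_total = 1 / 0.3438 = 2.909 W/m^2K

2.909 W/m^2K


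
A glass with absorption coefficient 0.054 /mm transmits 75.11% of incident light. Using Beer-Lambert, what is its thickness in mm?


Rearrange T = exp(-alpha * thickness):
  thickness = -ln(T) / alpha
  T = 75.11/100 = 0.7511
  ln(T) = -0.28622
  -ln(T) = 0.28622
  thickness = 0.28622 / 0.054 = 5.3 mm

5.3 mm


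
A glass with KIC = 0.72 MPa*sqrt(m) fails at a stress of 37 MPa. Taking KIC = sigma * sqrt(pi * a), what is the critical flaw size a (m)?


Rearrange KIC = sigma * sqrt(pi * a):
  sqrt(pi * a) = KIC / sigma
  sqrt(pi * a) = 0.72 / 37 = 0.019459
  a = (KIC / sigma)^2 / pi
  a = 0.019459^2 / pi = 0.0001205 m

0.0001205 m


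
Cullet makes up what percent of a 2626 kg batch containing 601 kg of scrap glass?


Cullet ratio = (cullet mass / total batch mass) * 100
  Ratio = 601 / 2626 * 100 = 22.89%

22.89%


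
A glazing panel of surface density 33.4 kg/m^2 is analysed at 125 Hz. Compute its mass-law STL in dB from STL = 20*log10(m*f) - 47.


Mass law: STL = 20 * log10(m * f) - 47
  m * f = 33.4 * 125 = 4175
  log10(4175) = 3.62066
  STL = 20 * 3.62066 - 47 = 72.4132 - 47 = 25.4 dB

25.4 dB


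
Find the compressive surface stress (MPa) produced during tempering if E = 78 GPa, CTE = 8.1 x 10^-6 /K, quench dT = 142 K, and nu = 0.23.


Tempering stress: sigma = E * alpha * dT / (1 - nu)
  E (MPa) = 78 * 1000 = 78000
  Numerator = 78000 * (8.1 x 10^-6) * 142 = 89.7156
  Denominator = 1 - 0.23 = 0.77
  sigma = 89.7156 / 0.77 = 116.5 MPa

116.5 MPa


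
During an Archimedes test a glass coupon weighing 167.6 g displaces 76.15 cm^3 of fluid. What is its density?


Use the definition of density:
  rho = mass / volume
  rho = 167.6 / 76.15 = 2.201 g/cm^3

2.201 g/cm^3


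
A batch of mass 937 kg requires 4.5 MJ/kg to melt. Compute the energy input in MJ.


Total energy = mass * specific energy
  E = 937 * 4.5 = 4216.5 MJ

4216.5 MJ


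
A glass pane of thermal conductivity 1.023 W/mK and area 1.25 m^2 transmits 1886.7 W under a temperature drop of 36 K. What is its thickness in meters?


Fourier's law: t = k * A * dT / Q
  t = 1.023 * 1.25 * 36 / 1886.7
  t = 46.035 / 1886.7 = 0.0244 m

0.0244 m


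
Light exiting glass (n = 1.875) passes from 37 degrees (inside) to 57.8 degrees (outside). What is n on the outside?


Apply Snell's law: n1 * sin(theta1) = n2 * sin(theta2)
  n2 = n1 * sin(theta1) / sin(theta2)
  sin(37) = 0.601815
  sin(57.8) = 0.846193
  n2 = 1.875 * 0.601815 / 0.846193 = 1.3335

1.3335


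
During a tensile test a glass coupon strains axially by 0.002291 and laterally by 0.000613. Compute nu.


Poisson's ratio: nu = lateral strain / axial strain
  nu = 0.000613 / 0.002291 = 0.2676

0.2676


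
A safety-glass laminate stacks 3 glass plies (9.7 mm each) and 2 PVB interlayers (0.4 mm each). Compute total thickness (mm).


Total thickness = glass contribution + PVB contribution
  Glass: 3 * 9.7 = 29.1 mm
  PVB: 2 * 0.4 = 0.8 mm
  Total = 29.1 + 0.8 = 29.9 mm

29.9 mm


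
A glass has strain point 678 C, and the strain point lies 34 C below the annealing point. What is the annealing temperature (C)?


T_anneal = T_strain + gap:
  T_anneal = 678 + 34 = 712 C

712 C


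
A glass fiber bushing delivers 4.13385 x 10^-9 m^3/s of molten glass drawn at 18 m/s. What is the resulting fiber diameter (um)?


Cross-sectional area from continuity:
  A = Q / v = 4.13385 x 10^-9 / 18 = 2.296583 x 10^-10 m^2
Diameter from circular cross-section:
  d = sqrt(4A / pi) * 10^6 (m -> um)
  d = sqrt(4 * 2.296583 x 10^-10 / pi) * 10^6 = 17.1 um

17.1 um


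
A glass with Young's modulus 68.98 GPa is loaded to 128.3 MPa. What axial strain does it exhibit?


Rearrange E = sigma / epsilon:
  epsilon = sigma / E
  E (MPa) = 68.98 * 1000 = 68980
  epsilon = 128.3 / 68980 = 0.00186

0.00186


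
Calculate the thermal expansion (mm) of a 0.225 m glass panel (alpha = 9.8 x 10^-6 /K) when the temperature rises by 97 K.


Thermal expansion formula: dL = alpha * L0 * dT
  dL = (9.8 x 10^-6) * 0.225 * 97 = 0.00021389 m
Convert to mm: 0.00021389 * 1000 = 0.2139 mm

0.2139 mm


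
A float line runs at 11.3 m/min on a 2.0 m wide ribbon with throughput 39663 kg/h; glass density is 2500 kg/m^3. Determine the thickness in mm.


Ribbon cross-section from mass balance:
  Volume rate = throughput / density = 39663 / 2500 = 15.8652 m^3/h
  thickness = volume rate / (speed * 60 * width), i.e.
  thickness = throughput / (60 * speed * width * density) * 1000
  thickness = 39663 / (60 * 11.3 * 2.0 * 2500) * 1000 = 11.7 mm

11.7 mm


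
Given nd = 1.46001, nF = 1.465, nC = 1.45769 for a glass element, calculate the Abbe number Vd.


Abbe number formula: Vd = (nd - 1) / (nF - nC)
  nd - 1 = 1.46001 - 1 = 0.46001
  nF - nC = 1.465 - 1.45769 = 0.00731
  Vd = 0.46001 / 0.00731 = 62.93

62.93


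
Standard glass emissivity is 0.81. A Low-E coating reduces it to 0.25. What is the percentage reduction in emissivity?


Percentage reduction = (1 - coated/uncoated) * 100
  Ratio = 0.25 / 0.81 = 0.3086
  Reduction = (1 - 0.3086) * 100 = 69.1%

69.1%


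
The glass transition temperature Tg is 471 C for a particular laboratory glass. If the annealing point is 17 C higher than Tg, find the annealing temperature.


The annealing temperature is Tg plus the offset:
  T_anneal = 471 + 17 = 488 C

488 C


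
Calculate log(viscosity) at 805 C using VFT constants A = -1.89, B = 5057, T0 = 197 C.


VFT equation: log(eta) = A + B / (T - T0)
  T - T0 = 805 - 197 = 608
  B / (T - T0) = 5057 / 608 = 8.317
  log(eta) = -1.89 + 8.317 = 6.427

6.427


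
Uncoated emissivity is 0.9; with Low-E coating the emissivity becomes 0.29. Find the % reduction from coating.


Percentage reduction = (1 - coated/uncoated) * 100
  Ratio = 0.29 / 0.9 = 0.3222
  Reduction = (1 - 0.3222) * 100 = 67.8%

67.8%


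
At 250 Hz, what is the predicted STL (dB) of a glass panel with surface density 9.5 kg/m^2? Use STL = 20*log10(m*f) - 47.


Mass law: STL = 20 * log10(m * f) - 47
  m * f = 9.5 * 250 = 2375
  log10(2375) = 3.37566
  STL = 20 * 3.37566 - 47 = 67.5132 - 47 = 20.5 dB

20.5 dB


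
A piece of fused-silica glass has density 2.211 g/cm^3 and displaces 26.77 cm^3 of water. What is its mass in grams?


Rearrange rho = m / V:
  m = rho * V
  m = 2.211 * 26.77 = 59.188 g

59.188 g


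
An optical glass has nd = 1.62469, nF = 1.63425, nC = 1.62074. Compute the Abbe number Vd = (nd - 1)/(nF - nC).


Abbe number formula: Vd = (nd - 1) / (nF - nC)
  nd - 1 = 1.62469 - 1 = 0.62469
  nF - nC = 1.63425 - 1.62074 = 0.01351
  Vd = 0.62469 / 0.01351 = 46.24

46.24


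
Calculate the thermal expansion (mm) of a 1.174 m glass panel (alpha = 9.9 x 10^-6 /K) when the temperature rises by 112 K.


Thermal expansion formula: dL = alpha * L0 * dT
  dL = (9.9 x 10^-6) * 1.174 * 112 = 0.00130173 m
Convert to mm: 0.00130173 * 1000 = 1.3017 mm

1.3017 mm


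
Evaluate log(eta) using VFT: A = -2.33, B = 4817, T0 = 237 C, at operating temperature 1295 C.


VFT equation: log(eta) = A + B / (T - T0)
  T - T0 = 1295 - 237 = 1058
  B / (T - T0) = 4817 / 1058 = 4.553
  log(eta) = -2.33 + 4.553 = 2.223

2.223


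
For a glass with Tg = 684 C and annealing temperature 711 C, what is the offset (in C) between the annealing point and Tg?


Offset = T_anneal - Tg:
  offset = 711 - 684 = 27 C

27 C


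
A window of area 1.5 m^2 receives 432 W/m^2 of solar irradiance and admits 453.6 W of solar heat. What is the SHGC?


Rearrange Q = Area * SHGC * Irradiance:
  SHGC = Q / (Area * Irradiance)
  SHGC = 453.6 / (1.5 * 432) = 0.7

0.7


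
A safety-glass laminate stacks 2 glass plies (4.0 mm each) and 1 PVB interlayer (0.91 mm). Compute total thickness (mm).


Total thickness = glass contribution + PVB contribution
  Glass: 2 * 4.0 = 8.0 mm
  PVB: 1 * 0.91 = 0.91 mm
  Total = 8.0 + 0.91 = 8.91 mm

8.91 mm


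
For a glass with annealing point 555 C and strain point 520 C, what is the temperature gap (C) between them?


Gap = T_anneal - T_strain:
  gap = 555 - 520 = 35 C

35 C


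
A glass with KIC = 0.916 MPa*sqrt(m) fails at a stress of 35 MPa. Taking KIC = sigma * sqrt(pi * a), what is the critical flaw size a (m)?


Rearrange KIC = sigma * sqrt(pi * a):
  sqrt(pi * a) = KIC / sigma
  sqrt(pi * a) = 0.916 / 35 = 0.026171
  a = (KIC / sigma)^2 / pi
  a = 0.026171^2 / pi = 0.000218 m

0.000218 m


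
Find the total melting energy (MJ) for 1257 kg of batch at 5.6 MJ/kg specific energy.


Total energy = mass * specific energy
  E = 1257 * 5.6 = 7039.2 MJ

7039.2 MJ


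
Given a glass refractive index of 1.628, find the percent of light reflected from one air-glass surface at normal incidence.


Fresnel reflectance at normal incidence:
  R = ((n - 1)/(n + 1))^2
  (n - 1)/(n + 1) = (1.628 - 1)/(1.628 + 1) = 0.238965
  R = 0.238965^2 = 0.0571043
  R(%) = 0.0571043 * 100 = 5.71%

5.71%


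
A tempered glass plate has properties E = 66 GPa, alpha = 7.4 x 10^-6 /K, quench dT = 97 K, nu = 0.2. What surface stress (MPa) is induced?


Tempering stress: sigma = E * alpha * dT / (1 - nu)
  E (MPa) = 66 * 1000 = 66000
  Numerator = 66000 * (7.4 x 10^-6) * 97 = 47.3748
  Denominator = 1 - 0.2 = 0.8
  sigma = 47.3748 / 0.8 = 59.2 MPa

59.2 MPa


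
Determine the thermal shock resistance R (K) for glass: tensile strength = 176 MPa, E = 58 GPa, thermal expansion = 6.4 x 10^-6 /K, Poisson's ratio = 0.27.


Thermal shock resistance: R = sigma * (1 - nu) / (E * alpha)
  Numerator = 176 * (1 - 0.27) = 128.48
  Denominator = 58 * 1000 * (6.4 x 10^-6) = 0.3712
  R = 128.48 / 0.3712 = 346.1 K

346.1 K


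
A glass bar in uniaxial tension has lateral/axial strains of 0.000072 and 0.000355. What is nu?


Poisson's ratio: nu = lateral strain / axial strain
  nu = 0.000072 / 0.000355 = 0.2028

0.2028


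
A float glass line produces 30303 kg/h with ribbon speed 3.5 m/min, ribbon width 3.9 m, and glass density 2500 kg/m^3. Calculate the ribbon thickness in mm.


Ribbon cross-section from mass balance:
  Volume rate = throughput / density = 30303 / 2500 = 12.1212 m^3/h
  thickness = volume rate / (speed * 60 * width), i.e.
  thickness = throughput / (60 * speed * width * density) * 1000
  thickness = 30303 / (60 * 3.5 * 3.9 * 2500) * 1000 = 14.8 mm

14.8 mm


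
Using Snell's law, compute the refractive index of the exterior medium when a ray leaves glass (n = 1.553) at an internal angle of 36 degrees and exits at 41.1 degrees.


Apply Snell's law: n1 * sin(theta1) = n2 * sin(theta2)
  n2 = n1 * sin(theta1) / sin(theta2)
  sin(36) = 0.587785
  sin(41.1) = 0.657375
  n2 = 1.553 * 0.587785 / 0.657375 = 1.3886

1.3886


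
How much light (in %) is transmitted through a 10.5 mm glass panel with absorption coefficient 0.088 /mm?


Beer-Lambert law: T = exp(-alpha * thickness)
  exponent = -0.088 * 10.5 = -0.924
  T = exp(-0.924) = 0.3969
  Percentage = 0.3969 * 100 = 39.69%

39.69%


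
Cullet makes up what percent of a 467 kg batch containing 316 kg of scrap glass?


Cullet ratio = (cullet mass / total batch mass) * 100
  Ratio = 316 / 467 * 100 = 67.67%

67.67%


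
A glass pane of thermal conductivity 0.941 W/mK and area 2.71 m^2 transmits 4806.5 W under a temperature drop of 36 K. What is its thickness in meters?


Fourier's law: t = k * A * dT / Q
  t = 0.941 * 2.71 * 36 / 4806.5
  t = 91.80396 / 4806.5 = 0.0191 m

0.0191 m


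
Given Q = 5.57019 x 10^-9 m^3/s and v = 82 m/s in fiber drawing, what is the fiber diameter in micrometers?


Cross-sectional area from continuity:
  A = Q / v = 5.57019 x 10^-9 / 82 = 6.792915 x 10^-11 m^2
Diameter from circular cross-section:
  d = sqrt(4A / pi) * 10^6 (m -> um)
  d = sqrt(4 * 6.792915 x 10^-11 / pi) * 10^6 = 9.3 um

9.3 um


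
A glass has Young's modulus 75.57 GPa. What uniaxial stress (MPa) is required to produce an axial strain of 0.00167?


Rearrange E = sigma / epsilon:
  sigma = E * epsilon
  E (MPa) = 75.57 * 1000 = 75570
  sigma = 75570 * 0.00167 = 126.2 MPa

126.2 MPa


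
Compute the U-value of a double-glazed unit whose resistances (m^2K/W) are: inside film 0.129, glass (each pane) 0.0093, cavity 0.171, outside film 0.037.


Total thermal resistance (series):
  R_total = R_in + R_glass + R_air + R_glass + R_out
  R_total = 0.129 + 0.0093 + 0.171 + 0.0093 + 0.037 = 0.3556 m^2K/W
U-value = 1 / R_total = 1 / 0.3556 = 2.812 W/m^2K

2.812 W/m^2K


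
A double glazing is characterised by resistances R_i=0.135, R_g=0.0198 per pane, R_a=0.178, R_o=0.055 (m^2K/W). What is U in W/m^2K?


Total thermal resistance (series):
  R_total = R_in + R_glass + R_air + R_glass + R_out
  R_total = 0.135 + 0.0198 + 0.178 + 0.0198 + 0.055 = 0.4076 m^2K/W
U-value = 1 / R_total = 1 / 0.4076 = 2.453 W/m^2K

2.453 W/m^2K


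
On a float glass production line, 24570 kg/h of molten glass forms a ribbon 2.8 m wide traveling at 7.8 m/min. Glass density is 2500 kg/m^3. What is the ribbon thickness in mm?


Ribbon cross-section from mass balance:
  Volume rate = throughput / density = 24570 / 2500 = 9.828 m^3/h
  thickness = volume rate / (speed * 60 * width), i.e.
  thickness = throughput / (60 * speed * width * density) * 1000
  thickness = 24570 / (60 * 7.8 * 2.8 * 2500) * 1000 = 7.5 mm

7.5 mm


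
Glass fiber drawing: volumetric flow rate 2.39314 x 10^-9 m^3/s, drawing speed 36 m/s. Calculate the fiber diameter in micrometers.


Cross-sectional area from continuity:
  A = Q / v = 2.39314 x 10^-9 / 36 = 6.647611 x 10^-11 m^2
Diameter from circular cross-section:
  d = sqrt(4A / pi) * 10^6 (m -> um)
  d = sqrt(4 * 6.647611 x 10^-11 / pi) * 10^6 = 9.2 um

9.2 um


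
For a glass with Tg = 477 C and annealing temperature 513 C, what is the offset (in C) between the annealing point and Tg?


Offset = T_anneal - Tg:
  offset = 513 - 477 = 36 C

36 C


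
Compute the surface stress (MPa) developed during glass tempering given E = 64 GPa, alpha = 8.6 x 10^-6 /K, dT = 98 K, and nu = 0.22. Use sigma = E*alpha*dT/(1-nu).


Tempering stress: sigma = E * alpha * dT / (1 - nu)
  E (MPa) = 64 * 1000 = 64000
  Numerator = 64000 * (8.6 x 10^-6) * 98 = 53.9392
  Denominator = 1 - 0.22 = 0.78
  sigma = 53.9392 / 0.78 = 69.2 MPa

69.2 MPa


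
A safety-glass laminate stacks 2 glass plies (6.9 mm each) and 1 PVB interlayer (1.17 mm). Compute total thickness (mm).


Total thickness = glass contribution + PVB contribution
  Glass: 2 * 6.9 = 13.8 mm
  PVB: 1 * 1.17 = 1.17 mm
  Total = 13.8 + 1.17 = 14.97 mm

14.97 mm


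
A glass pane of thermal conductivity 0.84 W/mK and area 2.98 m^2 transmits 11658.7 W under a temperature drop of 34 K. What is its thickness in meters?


Fourier's law: t = k * A * dT / Q
  t = 0.84 * 2.98 * 34 / 11658.7
  t = 85.1088 / 11658.7 = 0.0073 m

0.0073 m


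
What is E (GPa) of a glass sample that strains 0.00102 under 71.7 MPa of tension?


Young's modulus: E = stress / strain
  E = 71.7 MPa / 0.00102 = 70294.12 MPa
Convert to GPa: 70294.12 / 1000 = 70.29 GPa

70.29 GPa


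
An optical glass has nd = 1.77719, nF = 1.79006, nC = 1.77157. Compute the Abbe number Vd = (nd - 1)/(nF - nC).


Abbe number formula: Vd = (nd - 1) / (nF - nC)
  nd - 1 = 1.77719 - 1 = 0.77719
  nF - nC = 1.79006 - 1.77157 = 0.01849
  Vd = 0.77719 / 0.01849 = 42.03

42.03


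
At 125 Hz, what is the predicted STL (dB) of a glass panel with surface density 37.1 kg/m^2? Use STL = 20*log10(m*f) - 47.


Mass law: STL = 20 * log10(m * f) - 47
  m * f = 37.1 * 125 = 4637.5
  log10(4637.5) = 3.66628
  STL = 20 * 3.66628 - 47 = 73.3256 - 47 = 26.3 dB

26.3 dB


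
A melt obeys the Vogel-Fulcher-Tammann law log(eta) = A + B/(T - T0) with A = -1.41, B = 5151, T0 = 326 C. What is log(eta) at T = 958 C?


VFT equation: log(eta) = A + B / (T - T0)
  T - T0 = 958 - 326 = 632
  B / (T - T0) = 5151 / 632 = 8.15
  log(eta) = -1.41 + 8.15 = 6.74

6.74


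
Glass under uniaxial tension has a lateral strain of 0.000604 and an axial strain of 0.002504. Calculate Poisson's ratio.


Poisson's ratio: nu = lateral strain / axial strain
  nu = 0.000604 / 0.002504 = 0.2412

0.2412


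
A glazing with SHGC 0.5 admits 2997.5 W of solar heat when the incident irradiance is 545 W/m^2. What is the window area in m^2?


Rearrange Q = Area * SHGC * Irradiance:
  Area = Q / (SHGC * Irradiance)
  Area = 2997.5 / (0.5 * 545) = 11.0 m^2

11.0 m^2


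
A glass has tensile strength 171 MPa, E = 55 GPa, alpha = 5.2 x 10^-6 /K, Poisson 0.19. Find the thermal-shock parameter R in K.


Thermal shock resistance: R = sigma * (1 - nu) / (E * alpha)
  Numerator = 171 * (1 - 0.19) = 138.51
  Denominator = 55 * 1000 * (5.2 x 10^-6) = 0.286
  R = 138.51 / 0.286 = 484.3 K

484.3 K


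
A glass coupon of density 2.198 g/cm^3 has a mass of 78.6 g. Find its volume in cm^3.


Rearrange rho = m / V:
  V = m / rho
  V = 78.6 / 2.198 = 35.76 cm^3

35.76 cm^3


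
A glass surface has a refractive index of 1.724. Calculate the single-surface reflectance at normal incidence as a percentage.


Fresnel reflectance at normal incidence:
  R = ((n - 1)/(n + 1))^2
  (n - 1)/(n + 1) = (1.724 - 1)/(1.724 + 1) = 0.265786
  R = 0.265786^2 = 0.0706422
  R(%) = 0.0706422 * 100 = 7.064%

7.064%


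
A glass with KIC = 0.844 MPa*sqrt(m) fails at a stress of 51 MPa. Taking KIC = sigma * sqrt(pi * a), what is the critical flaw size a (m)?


Rearrange KIC = sigma * sqrt(pi * a):
  sqrt(pi * a) = KIC / sigma
  sqrt(pi * a) = 0.844 / 51 = 0.016549
  a = (KIC / sigma)^2 / pi
  a = 0.016549^2 / pi = 0.0000872 m

0.0000872 m


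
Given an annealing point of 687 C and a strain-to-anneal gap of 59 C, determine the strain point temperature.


Strain point = annealing point - difference:
  T_strain = 687 - 59 = 628 C

628 C


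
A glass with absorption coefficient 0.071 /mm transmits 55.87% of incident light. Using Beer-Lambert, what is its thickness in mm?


Rearrange T = exp(-alpha * thickness):
  thickness = -ln(T) / alpha
  T = 55.87/100 = 0.5587
  ln(T) = -0.58214
  -ln(T) = 0.58214
  thickness = 0.58214 / 0.071 = 8.2 mm

8.2 mm


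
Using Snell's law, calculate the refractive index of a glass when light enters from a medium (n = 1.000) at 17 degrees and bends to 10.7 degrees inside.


Apply Snell's law: n1 * sin(theta1) = n2 * sin(theta2)
  n2 = n1 * sin(theta1) / sin(theta2)
  sin(17) = 0.292372
  sin(10.7) = 0.185667
  n2 = 1.000 * 0.292372 / 0.185667 = 1.5747

1.5747


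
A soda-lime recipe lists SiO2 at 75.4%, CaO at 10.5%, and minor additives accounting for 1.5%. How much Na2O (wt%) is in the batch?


Pieces sum to 100%:
  Na2O = 100 - (SiO2 + CaO + others)
  Na2O = 100 - (75.4 + 10.5 + 1.5) = 12.6%

12.6%


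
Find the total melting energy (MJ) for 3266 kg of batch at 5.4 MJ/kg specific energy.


Total energy = mass * specific energy
  E = 3266 * 5.4 = 17636.4 MJ

17636.4 MJ


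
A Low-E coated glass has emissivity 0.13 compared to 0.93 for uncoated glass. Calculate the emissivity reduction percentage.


Percentage reduction = (1 - coated/uncoated) * 100
  Ratio = 0.13 / 0.93 = 0.1398
  Reduction = (1 - 0.1398) * 100 = 86.0%

86.0%


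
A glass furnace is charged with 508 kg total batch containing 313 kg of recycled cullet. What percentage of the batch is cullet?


Cullet ratio = (cullet mass / total batch mass) * 100
  Ratio = 313 / 508 * 100 = 61.61%

61.61%


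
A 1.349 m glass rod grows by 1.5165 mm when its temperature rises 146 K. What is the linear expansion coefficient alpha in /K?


Rearrange dL = alpha * L0 * dT for alpha:
  alpha = dL / (L0 * dT)
  alpha = (1.5165 / 1000) / (1.349 * 146) = 0.0000077 /K = 7.7 x 10^-6 /K

7.7 x 10^-6 /K


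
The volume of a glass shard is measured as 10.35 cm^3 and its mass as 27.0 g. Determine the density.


Use the definition of density:
  rho = mass / volume
  rho = 27.0 / 10.35 = 2.609 g/cm^3

2.609 g/cm^3


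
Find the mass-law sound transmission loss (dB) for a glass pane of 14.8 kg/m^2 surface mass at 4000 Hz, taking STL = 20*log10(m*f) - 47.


Mass law: STL = 20 * log10(m * f) - 47
  m * f = 14.8 * 4000 = 59200
  log10(59200) = 4.77232
  STL = 20 * 4.77232 - 47 = 95.4464 - 47 = 48.4 dB

48.4 dB


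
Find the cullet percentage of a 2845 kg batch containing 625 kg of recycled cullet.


Cullet ratio = (cullet mass / total batch mass) * 100
  Ratio = 625 / 2845 * 100 = 21.97%

21.97%


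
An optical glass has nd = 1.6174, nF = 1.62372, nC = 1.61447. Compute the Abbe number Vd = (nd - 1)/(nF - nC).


Abbe number formula: Vd = (nd - 1) / (nF - nC)
  nd - 1 = 1.6174 - 1 = 0.6174
  nF - nC = 1.62372 - 1.61447 = 0.00925
  Vd = 0.6174 / 0.00925 = 66.75

66.75


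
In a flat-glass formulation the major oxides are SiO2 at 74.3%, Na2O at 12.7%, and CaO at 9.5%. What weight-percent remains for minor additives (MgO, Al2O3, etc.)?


Sum the three major oxides:
  SiO2 + Na2O + CaO = 74.3 + 12.7 + 9.5 = 96.5%
Subtract from 100%:
  Others = 100 - 96.5 = 3.5%

3.5%


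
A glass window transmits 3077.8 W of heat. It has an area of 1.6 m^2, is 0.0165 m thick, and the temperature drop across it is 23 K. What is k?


Fourier's law rearranged: k = Q * t / (A * dT)
  Numerator = 3077.8 * 0.0165 = 50.7837
  Denominator = 1.6 * 23 = 36.8
  k = 50.7837 / 36.8 = 1.38 W/mK

1.38 W/mK


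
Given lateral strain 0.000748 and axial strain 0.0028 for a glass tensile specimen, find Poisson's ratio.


Poisson's ratio: nu = lateral strain / axial strain
  nu = 0.000748 / 0.0028 = 0.2671

0.2671


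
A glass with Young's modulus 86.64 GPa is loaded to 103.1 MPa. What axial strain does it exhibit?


Rearrange E = sigma / epsilon:
  epsilon = sigma / E
  E (MPa) = 86.64 * 1000 = 86640
  epsilon = 103.1 / 86640 = 0.00119

0.00119


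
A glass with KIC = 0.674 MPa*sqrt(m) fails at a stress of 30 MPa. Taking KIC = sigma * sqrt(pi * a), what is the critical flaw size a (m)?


Rearrange KIC = sigma * sqrt(pi * a):
  sqrt(pi * a) = KIC / sigma
  sqrt(pi * a) = 0.674 / 30 = 0.022467
  a = (KIC / sigma)^2 / pi
  a = 0.022467^2 / pi = 0.0001607 m

0.0001607 m


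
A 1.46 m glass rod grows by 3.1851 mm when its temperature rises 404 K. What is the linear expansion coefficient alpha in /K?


Rearrange dL = alpha * L0 * dT for alpha:
  alpha = dL / (L0 * dT)
  alpha = (3.1851 / 1000) / (1.46 * 404) = 0.0000054 /K = 5.4 x 10^-6 /K

5.4 x 10^-6 /K


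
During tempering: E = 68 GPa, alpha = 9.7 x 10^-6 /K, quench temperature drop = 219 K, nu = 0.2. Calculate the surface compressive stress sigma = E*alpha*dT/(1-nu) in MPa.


Tempering stress: sigma = E * alpha * dT / (1 - nu)
  E (MPa) = 68 * 1000 = 68000
  Numerator = 68000 * (9.7 x 10^-6) * 219 = 144.4524
  Denominator = 1 - 0.2 = 0.8
  sigma = 144.4524 / 0.8 = 180.6 MPa

180.6 MPa


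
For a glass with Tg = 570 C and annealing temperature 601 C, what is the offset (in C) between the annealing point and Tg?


Offset = T_anneal - Tg:
  offset = 601 - 570 = 31 C

31 C


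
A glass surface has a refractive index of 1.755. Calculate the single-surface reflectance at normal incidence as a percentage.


Fresnel reflectance at normal incidence:
  R = ((n - 1)/(n + 1))^2
  (n - 1)/(n + 1) = (1.755 - 1)/(1.755 + 1) = 0.274047
  R = 0.274047^2 = 0.0751018
  R(%) = 0.0751018 * 100 = 7.51%

7.51%


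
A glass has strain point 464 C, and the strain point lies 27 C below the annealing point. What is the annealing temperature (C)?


T_anneal = T_strain + gap:
  T_anneal = 464 + 27 = 491 C

491 C


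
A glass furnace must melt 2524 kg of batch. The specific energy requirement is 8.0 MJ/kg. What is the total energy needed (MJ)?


Total energy = mass * specific energy
  E = 2524 * 8.0 = 20192 MJ

20192 MJ


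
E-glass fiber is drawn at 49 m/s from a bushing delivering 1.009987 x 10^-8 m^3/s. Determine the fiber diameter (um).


Cross-sectional area from continuity:
  A = Q / v = 1.009987 x 10^-8 / 49 = 2.061198 x 10^-10 m^2
Diameter from circular cross-section:
  d = sqrt(4A / pi) * 10^6 (m -> um)
  d = sqrt(4 * 2.061198 x 10^-10 / pi) * 10^6 = 16.2 um

16.2 um


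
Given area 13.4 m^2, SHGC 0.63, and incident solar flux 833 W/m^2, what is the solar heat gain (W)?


Solar heat gain: Q = Area * SHGC * Irradiance
  Q = 13.4 * 0.63 * 833 = 7032.2 W

7032.2 W


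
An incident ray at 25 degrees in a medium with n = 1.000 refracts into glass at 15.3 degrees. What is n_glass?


Apply Snell's law: n1 * sin(theta1) = n2 * sin(theta2)
  n2 = n1 * sin(theta1) / sin(theta2)
  sin(25) = 0.422618
  sin(15.3) = 0.263873
  n2 = 1.000 * 0.422618 / 0.263873 = 1.6016

1.6016


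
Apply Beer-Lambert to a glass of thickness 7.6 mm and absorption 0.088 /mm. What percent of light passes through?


Beer-Lambert law: T = exp(-alpha * thickness)
  exponent = -0.088 * 7.6 = -0.6688
  T = exp(-0.6688) = 0.5123
  Percentage = 0.5123 * 100 = 51.23%

51.23%


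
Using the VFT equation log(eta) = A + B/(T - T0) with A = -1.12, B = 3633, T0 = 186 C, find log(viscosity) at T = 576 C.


VFT equation: log(eta) = A + B / (T - T0)
  T - T0 = 576 - 186 = 390
  B / (T - T0) = 3633 / 390 = 9.315
  log(eta) = -1.12 + 9.315 = 8.195

8.195


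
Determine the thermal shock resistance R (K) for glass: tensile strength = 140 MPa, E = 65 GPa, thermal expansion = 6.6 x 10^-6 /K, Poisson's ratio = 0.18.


Thermal shock resistance: R = sigma * (1 - nu) / (E * alpha)
  Numerator = 140 * (1 - 0.18) = 114.8
  Denominator = 65 * 1000 * (6.6 x 10^-6) = 0.429
  R = 114.8 / 0.429 = 267.6 K

267.6 K


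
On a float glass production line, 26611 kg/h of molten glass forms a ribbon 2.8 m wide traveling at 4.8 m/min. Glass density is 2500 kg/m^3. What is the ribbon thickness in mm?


Ribbon cross-section from mass balance:
  Volume rate = throughput / density = 26611 / 2500 = 10.6444 m^3/h
  thickness = volume rate / (speed * 60 * width), i.e.
  thickness = throughput / (60 * speed * width * density) * 1000
  thickness = 26611 / (60 * 4.8 * 2.8 * 2500) * 1000 = 13.2 mm

13.2 mm


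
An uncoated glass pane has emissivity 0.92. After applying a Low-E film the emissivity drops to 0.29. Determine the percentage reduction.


Percentage reduction = (1 - coated/uncoated) * 100
  Ratio = 0.29 / 0.92 = 0.3152
  Reduction = (1 - 0.3152) * 100 = 68.5%

68.5%


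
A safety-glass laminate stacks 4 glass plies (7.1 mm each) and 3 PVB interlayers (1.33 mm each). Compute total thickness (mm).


Total thickness = glass contribution + PVB contribution
  Glass: 4 * 7.1 = 28.4 mm
  PVB: 3 * 1.33 = 3.99 mm
  Total = 28.4 + 3.99 = 32.39 mm

32.39 mm


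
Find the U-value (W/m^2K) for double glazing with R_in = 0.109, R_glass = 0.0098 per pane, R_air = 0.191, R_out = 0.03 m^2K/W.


Total thermal resistance (series):
  R_total = R_in + R_glass + R_air + R_glass + R_out
  R_total = 0.109 + 0.0098 + 0.191 + 0.0098 + 0.03 = 0.3496 m^2K/W
U-value = 1 / R_total = 1 / 0.3496 = 2.86 W/m^2K

2.86 W/m^2K


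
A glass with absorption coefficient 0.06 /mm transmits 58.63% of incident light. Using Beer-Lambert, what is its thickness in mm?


Rearrange T = exp(-alpha * thickness):
  thickness = -ln(T) / alpha
  T = 58.63/100 = 0.5863
  ln(T) = -0.53392
  -ln(T) = 0.53392
  thickness = 0.53392 / 0.06 = 8.9 mm

8.9 mm


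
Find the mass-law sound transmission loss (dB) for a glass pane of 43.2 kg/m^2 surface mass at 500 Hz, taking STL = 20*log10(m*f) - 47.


Mass law: STL = 20 * log10(m * f) - 47
  m * f = 43.2 * 500 = 21600
  log10(21600) = 4.33445
  STL = 20 * 4.33445 - 47 = 86.689 - 47 = 39.7 dB

39.7 dB


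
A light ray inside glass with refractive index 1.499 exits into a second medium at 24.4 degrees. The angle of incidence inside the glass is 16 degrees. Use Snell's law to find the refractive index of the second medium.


Apply Snell's law: n1 * sin(theta1) = n2 * sin(theta2)
  n2 = n1 * sin(theta1) / sin(theta2)
  sin(16) = 0.275637
  sin(24.4) = 0.413104
  n2 = 1.499 * 0.275637 / 0.413104 = 1.0002

1.0002


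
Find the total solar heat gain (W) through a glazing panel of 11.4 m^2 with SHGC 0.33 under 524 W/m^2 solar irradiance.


Solar heat gain: Q = Area * SHGC * Irradiance
  Q = 11.4 * 0.33 * 524 = 1971.3 W

1971.3 W


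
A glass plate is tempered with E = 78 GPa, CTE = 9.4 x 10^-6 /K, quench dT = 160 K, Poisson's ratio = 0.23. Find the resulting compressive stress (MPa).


Tempering stress: sigma = E * alpha * dT / (1 - nu)
  E (MPa) = 78 * 1000 = 78000
  Numerator = 78000 * (9.4 x 10^-6) * 160 = 117.312
  Denominator = 1 - 0.23 = 0.77
  sigma = 117.312 / 0.77 = 152.4 MPa

152.4 MPa


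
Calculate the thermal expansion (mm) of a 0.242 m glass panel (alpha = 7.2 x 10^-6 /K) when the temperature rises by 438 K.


Thermal expansion formula: dL = alpha * L0 * dT
  dL = (7.2 x 10^-6) * 0.242 * 438 = 0.00076317 m
Convert to mm: 0.00076317 * 1000 = 0.7632 mm

0.7632 mm


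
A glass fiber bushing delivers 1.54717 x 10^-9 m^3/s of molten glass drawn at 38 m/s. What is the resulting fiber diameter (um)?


Cross-sectional area from continuity:
  A = Q / v = 1.54717 x 10^-9 / 38 = 4.0715 x 10^-11 m^2
Diameter from circular cross-section:
  d = sqrt(4A / pi) * 10^6 (m -> um)
  d = sqrt(4 * 4.0715 x 10^-11 / pi) * 10^6 = 7.2 um

7.2 um


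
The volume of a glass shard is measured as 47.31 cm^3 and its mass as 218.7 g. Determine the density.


Use the definition of density:
  rho = mass / volume
  rho = 218.7 / 47.31 = 4.623 g/cm^3

4.623 g/cm^3


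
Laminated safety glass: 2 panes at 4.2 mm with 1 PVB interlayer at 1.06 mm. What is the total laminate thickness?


Total thickness = glass contribution + PVB contribution
  Glass: 2 * 4.2 = 8.4 mm
  PVB: 1 * 1.06 = 1.06 mm
  Total = 8.4 + 1.06 = 9.46 mm

9.46 mm


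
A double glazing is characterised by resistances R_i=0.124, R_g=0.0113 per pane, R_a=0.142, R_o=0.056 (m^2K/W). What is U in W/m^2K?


Total thermal resistance (series):
  R_total = R_in + R_glass + R_air + R_glass + R_out
  R_total = 0.124 + 0.0113 + 0.142 + 0.0113 + 0.056 = 0.3446 m^2K/W
U-value = 1 / R_total = 1 / 0.3446 = 2.902 W/m^2K

2.902 W/m^2K


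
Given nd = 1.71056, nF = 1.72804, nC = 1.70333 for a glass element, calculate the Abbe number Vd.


Abbe number formula: Vd = (nd - 1) / (nF - nC)
  nd - 1 = 1.71056 - 1 = 0.71056
  nF - nC = 1.72804 - 1.70333 = 0.02471
  Vd = 0.71056 / 0.02471 = 28.76

28.76


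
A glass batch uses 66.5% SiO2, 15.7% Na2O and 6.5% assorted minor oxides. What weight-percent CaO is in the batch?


Pieces sum to 100%:
  CaO = 100 - (SiO2 + Na2O + others)
  CaO = 100 - (66.5 + 15.7 + 6.5) = 11.3%

11.3%


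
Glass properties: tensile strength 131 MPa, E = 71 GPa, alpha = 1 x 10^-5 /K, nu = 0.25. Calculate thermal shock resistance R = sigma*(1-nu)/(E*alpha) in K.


Thermal shock resistance: R = sigma * (1 - nu) / (E * alpha)
  Numerator = 131 * (1 - 0.25) = 98.25
  Denominator = 71 * 1000 * (1 x 10^-5) = 0.71
  R = 98.25 / 0.71 = 138.4 K

138.4 K


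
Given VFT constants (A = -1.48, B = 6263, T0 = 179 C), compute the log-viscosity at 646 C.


VFT equation: log(eta) = A + B / (T - T0)
  T - T0 = 646 - 179 = 467
  B / (T - T0) = 6263 / 467 = 13.411
  log(eta) = -1.48 + 13.411 = 11.931

11.931


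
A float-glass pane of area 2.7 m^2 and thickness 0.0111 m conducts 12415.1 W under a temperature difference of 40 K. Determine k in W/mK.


Fourier's law rearranged: k = Q * t / (A * dT)
  Numerator = 12415.1 * 0.0111 = 137.80761
  Denominator = 2.7 * 40 = 108.0
  k = 137.80761 / 108.0 = 1.276 W/mK

1.276 W/mK


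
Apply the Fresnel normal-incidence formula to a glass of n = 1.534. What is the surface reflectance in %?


Fresnel reflectance at normal incidence:
  R = ((n - 1)/(n + 1))^2
  (n - 1)/(n + 1) = (1.534 - 1)/(1.534 + 1) = 0.210734
  R = 0.210734^2 = 0.0444088
  R(%) = 0.0444088 * 100 = 4.441%

4.441%


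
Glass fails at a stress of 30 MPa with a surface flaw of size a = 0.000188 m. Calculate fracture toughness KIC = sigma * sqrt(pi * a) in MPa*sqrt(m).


Fracture toughness: KIC = sigma * sqrt(pi * a)
  pi * a = pi * 0.000188 = 0.000590619
  sqrt(pi * a) = 0.024303
  KIC = 30 * 0.024303 = 0.729 MPa*sqrt(m)

0.729 MPa*sqrt(m)


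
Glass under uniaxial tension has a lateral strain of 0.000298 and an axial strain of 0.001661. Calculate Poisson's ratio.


Poisson's ratio: nu = lateral strain / axial strain
  nu = 0.000298 / 0.001661 = 0.1794

0.1794


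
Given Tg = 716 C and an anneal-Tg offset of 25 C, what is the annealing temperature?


The annealing temperature is Tg plus the offset:
  T_anneal = 716 + 25 = 741 C

741 C
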